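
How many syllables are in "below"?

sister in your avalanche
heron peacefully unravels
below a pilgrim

2

"below" has 2 syllables.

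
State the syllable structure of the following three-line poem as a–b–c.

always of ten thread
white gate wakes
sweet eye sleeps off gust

Line 1: "always of ten thread": 2+1+1+1 = 5
Line 2: "white gate wakes": 1+1+1 = 3
Line 3: "sweet eye sleeps off gust": 1+1+1+1+1 = 5

5–3–5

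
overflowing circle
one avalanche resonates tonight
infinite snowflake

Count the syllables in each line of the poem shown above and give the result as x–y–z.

Line 1: "overflowing circle": 4+2 = 6
Line 2: "one avalanche resonates tonight": 1+3+3+2 = 9
Line 3: "infinite snowflake": 3+2 = 5

6–9–5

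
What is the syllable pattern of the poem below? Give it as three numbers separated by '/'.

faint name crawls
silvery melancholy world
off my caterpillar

3/8/6

Line 1: "faint name crawls": 1+1+1 = 3
Line 2: "silvery melancholy world": 3+4+1 = 8
Line 3: "off my caterpillar": 1+1+4 = 6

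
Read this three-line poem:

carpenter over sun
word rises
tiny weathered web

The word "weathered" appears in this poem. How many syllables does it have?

2

"weathered" has 2 syllables.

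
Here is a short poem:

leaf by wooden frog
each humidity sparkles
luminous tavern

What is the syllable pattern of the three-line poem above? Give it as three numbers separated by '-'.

5-7-5

Line 1: leaf (1), by (1), wooden (2), frog (1) → 5
Line 2: each (1), humidity (4), sparkles (2) → 7
Line 3: luminous (3), tavern (2) → 5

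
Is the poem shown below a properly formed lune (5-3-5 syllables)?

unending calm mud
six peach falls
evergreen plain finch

Line 1: "unending calm mud": 3+1+1 = 5 ✓
Line 2: "six peach falls": 1+1+1 = 3 ✓
Line 3: "evergreen plain finch": 3+1+1 = 5 ✓

Yes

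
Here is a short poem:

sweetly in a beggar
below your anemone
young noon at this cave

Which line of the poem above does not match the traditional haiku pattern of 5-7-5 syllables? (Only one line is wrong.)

Line 1

Line 1: "sweetly in a beggar": 2+1+1+2 = 6 (expected 5)
Line 2: "below your anemone": 2+1+4 = 7 ✓
Line 3: "young noon at this cave": 1+1+1+1+1 = 5 ✓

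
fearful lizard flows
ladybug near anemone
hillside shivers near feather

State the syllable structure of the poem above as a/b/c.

Line 1: fearful(2) + lizard(2) + flows(1) = 5
Line 2: ladybug(3) + near(1) + anemone(4) = 8
Line 3: hillside(2) + shivers(2) + near(1) + feather(2) = 7

5/8/7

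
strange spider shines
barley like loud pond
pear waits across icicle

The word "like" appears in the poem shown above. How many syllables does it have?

1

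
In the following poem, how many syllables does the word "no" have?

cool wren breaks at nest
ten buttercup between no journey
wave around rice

1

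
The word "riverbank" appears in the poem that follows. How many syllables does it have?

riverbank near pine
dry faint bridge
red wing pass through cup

3

"riverbank" has 3 syllables.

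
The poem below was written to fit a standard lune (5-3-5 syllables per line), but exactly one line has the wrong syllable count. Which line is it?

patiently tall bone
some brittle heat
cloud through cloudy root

Line 1: patiently (3), tall (1), bone (1) → 5 ✓
Line 2: some (1), brittle (2), heat (1) → 4 (expected 3)
Line 3: cloud (1), through (1), cloudy (2), root (1) → 5 ✓

Line 2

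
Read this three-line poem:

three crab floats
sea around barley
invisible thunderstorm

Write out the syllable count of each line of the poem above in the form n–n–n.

Line 1: "three crab floats": 1+1+1 = 3
Line 2: "sea around barley": 1+2+2 = 5
Line 3: "invisible thunderstorm": 4+3 = 7

3–5–7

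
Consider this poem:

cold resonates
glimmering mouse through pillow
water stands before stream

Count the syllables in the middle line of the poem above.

The middle line: "glimmering mouse through pillow": 3+1+1+2 = 7

7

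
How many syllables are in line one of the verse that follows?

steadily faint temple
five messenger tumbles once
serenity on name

Line one: steadily (3), faint (1), temple (2) → 6

6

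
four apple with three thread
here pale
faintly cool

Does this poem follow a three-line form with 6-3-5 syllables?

Line 1: "four apple with three thread": 1+2+1+1+1 = 6 ✓
Line 2: "here pale": 1+1 = 2 (expected 3)
Line 3: "faintly cool": 2+1 = 3 (expected 5)

No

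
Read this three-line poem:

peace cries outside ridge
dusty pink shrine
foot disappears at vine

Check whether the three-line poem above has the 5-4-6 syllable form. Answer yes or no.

Line 1: peace(1) + cries(1) + outside(2) + ridge(1) = 5 ✓
Line 2: dusty(2) + pink(1) + shrine(1) = 4 ✓
Line 3: foot(1) + disappears(3) + at(1) + vine(1) = 6 ✓

Yes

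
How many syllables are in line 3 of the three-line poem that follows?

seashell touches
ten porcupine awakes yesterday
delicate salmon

Line 3: "delicate salmon": 3+2 = 5

5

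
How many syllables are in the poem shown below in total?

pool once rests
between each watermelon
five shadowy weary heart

Line 1: "pool once rests": 1+1+1 = 3
Line 2: "between each watermelon": 2+1+4 = 7
Line 3: "five shadowy weary heart": 1+3+2+1 = 7
Total: 3 + 7 + 7 = 17

17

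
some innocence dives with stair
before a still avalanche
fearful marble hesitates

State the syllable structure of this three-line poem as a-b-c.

7-7-7

Line 1: "some innocence dives with stair": 1+3+1+1+1 = 7
Line 2: "before a still avalanche": 2+1+1+3 = 7
Line 3: "fearful marble hesitates": 2+2+3 = 7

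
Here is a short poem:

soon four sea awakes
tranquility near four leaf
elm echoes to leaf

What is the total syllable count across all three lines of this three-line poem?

17

Line 1: "soon four sea awakes": 1+1+1+2 = 5
Line 2: "tranquility near four leaf": 4+1+1+1 = 7
Line 3: "elm echoes to leaf": 1+2+1+1 = 5
Total: 5 + 7 + 5 = 17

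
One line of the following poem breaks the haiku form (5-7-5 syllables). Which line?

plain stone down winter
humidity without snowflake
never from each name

The second line

Line 1: plain (1), stone (1), down (1), winter (2) → 5 ✓
Line 2: humidity (4), without (2), snowflake (2) → 8 (expected 7)
Line 3: never (2), from (1), each (1), name (1) → 5 ✓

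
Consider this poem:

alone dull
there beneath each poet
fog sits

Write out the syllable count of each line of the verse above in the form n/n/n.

3/6/2

Line 1: alone (2), dull (1) → 3
Line 2: there (1), beneath (2), each (1), poet (2) → 6
Line 3: fog (1), sits (1) → 2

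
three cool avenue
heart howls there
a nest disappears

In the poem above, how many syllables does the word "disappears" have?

3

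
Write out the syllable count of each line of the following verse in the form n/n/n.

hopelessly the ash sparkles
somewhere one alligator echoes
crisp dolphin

7/9/3

Line 1: "hopelessly the ash sparkles": 3+1+1+2 = 7
Line 2: "somewhere one alligator echoes": 2+1+4+2 = 9
Line 3: "crisp dolphin": 1+2 = 3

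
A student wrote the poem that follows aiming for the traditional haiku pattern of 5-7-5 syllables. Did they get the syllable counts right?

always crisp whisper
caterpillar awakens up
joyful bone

No

Line 1: always(2) + crisp(1) + whisper(2) = 5 ✓
Line 2: caterpillar(4) + awakens(3) + up(1) = 8 (expected 7)
Line 3: joyful(2) + bone(1) = 3 (expected 5)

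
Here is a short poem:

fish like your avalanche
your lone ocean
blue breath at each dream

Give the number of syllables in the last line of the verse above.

5

The last line: "blue breath at each dream": 1+1+1+1+1 = 5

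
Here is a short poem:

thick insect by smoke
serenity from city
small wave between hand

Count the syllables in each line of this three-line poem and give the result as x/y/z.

5/7/5

Line 1: thick(1) + insect(2) + by(1) + smoke(1) = 5
Line 2: serenity(4) + from(1) + city(2) = 7
Line 3: small(1) + wave(1) + between(2) + hand(1) = 5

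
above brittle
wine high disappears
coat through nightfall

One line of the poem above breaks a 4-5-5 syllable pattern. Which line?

Line 1: above (2), brittle (2) → 4 ✓
Line 2: wine (1), high (1), disappears (3) → 5 ✓
Line 3: coat (1), through (1), nightfall (2) → 4 (expected 5)

The third line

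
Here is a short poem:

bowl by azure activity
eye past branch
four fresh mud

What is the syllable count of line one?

8

Line one: bowl (1), by (1), azure (2), activity (4) → 8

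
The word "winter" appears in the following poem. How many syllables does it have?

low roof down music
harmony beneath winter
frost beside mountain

"winter" has 2 syllables.

2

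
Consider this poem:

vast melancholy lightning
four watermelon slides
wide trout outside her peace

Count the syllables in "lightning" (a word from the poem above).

2

"lightning" has 2 syllables.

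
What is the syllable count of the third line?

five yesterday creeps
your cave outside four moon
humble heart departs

The third line: "humble heart departs": 2+1+2 = 5

5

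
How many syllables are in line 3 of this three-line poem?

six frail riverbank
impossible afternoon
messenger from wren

5

Line 3: messenger(3) + from(1) + wren(1) = 5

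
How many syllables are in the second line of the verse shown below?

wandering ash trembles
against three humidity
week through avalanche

The second line: "against three humidity": 2+1+4 = 7

7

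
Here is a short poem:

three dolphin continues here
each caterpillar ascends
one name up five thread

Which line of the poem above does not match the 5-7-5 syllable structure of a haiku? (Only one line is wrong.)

Line 1

Line 1: three(1) + dolphin(2) + continues(3) + here(1) = 7 (expected 5)
Line 2: each(1) + caterpillar(4) + ascends(2) = 7 ✓
Line 3: one(1) + name(1) + up(1) + five(1) + thread(1) = 5 ✓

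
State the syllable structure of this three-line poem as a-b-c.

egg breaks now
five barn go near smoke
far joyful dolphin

Line 1: egg(1) + breaks(1) + now(1) = 3
Line 2: five(1) + barn(1) + go(1) + near(1) + smoke(1) = 5
Line 3: far(1) + joyful(2) + dolphin(2) = 5

3-5-5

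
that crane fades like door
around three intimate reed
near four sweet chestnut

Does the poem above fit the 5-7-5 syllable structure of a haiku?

Line 1: that (1), crane (1), fades (1), like (1), door (1) → 5 ✓
Line 2: around (2), three (1), intimate (3), reed (1) → 7 ✓
Line 3: near (1), four (1), sweet (1), chestnut (2) → 5 ✓

Yes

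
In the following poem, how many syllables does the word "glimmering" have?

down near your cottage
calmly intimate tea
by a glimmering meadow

3

"glimmering" has 3 syllables.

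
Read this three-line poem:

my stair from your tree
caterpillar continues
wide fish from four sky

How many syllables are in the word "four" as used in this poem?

1

"four" has 1 syllable.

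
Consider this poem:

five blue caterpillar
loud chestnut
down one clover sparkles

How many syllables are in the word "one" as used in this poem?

1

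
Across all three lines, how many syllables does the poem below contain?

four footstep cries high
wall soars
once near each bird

Line 1: "four footstep cries high": 1+2+1+1 = 5
Line 2: "wall soars": 1+1 = 2
Line 3: "once near each bird": 1+1+1+1 = 4
Total: 5 + 2 + 4 = 11

11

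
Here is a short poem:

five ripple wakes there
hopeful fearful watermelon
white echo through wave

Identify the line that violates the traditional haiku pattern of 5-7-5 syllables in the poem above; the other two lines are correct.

Line 1: "five ripple wakes there": 1+2+1+1 = 5 ✓
Line 2: "hopeful fearful watermelon": 2+2+4 = 8 (expected 7)
Line 3: "white echo through wave": 1+2+1+1 = 5 ✓

The second line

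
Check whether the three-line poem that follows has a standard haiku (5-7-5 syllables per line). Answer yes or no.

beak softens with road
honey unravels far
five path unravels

No

Line 1: beak(1) + softens(2) + with(1) + road(1) = 5 ✓
Line 2: honey(2) + unravels(3) + far(1) = 6 (expected 7)
Line 3: five(1) + path(1) + unravels(3) = 5 ✓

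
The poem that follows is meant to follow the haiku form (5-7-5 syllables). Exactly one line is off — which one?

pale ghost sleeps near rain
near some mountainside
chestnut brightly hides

The second line

Line 1: pale (1), ghost (1), sleeps (1), near (1), rain (1) → 5 ✓
Line 2: near (1), some (1), mountainside (3) → 5 (expected 7)
Line 3: chestnut (2), brightly (2), hides (1) → 5 ✓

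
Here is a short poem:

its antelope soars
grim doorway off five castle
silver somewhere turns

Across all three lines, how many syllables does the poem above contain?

Line 1: its (1), antelope (3), soars (1) → 5
Line 2: grim (1), doorway (2), off (1), five (1), castle (2) → 7
Line 3: silver (2), somewhere (2), turns (1) → 5
Total: 5 + 7 + 5 = 17

17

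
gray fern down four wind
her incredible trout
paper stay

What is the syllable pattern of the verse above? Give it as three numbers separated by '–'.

5–6–3

Line 1: "gray fern down four wind": 1+1+1+1+1 = 5
Line 2: "her incredible trout": 1+4+1 = 6
Line 3: "paper stay": 2+1 = 3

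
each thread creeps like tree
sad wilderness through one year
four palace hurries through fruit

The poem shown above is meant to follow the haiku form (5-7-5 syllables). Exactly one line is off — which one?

Line 1: each(1) + thread(1) + creeps(1) + like(1) + tree(1) = 5 ✓
Line 2: sad(1) + wilderness(3) + through(1) + one(1) + year(1) = 7 ✓
Line 3: four(1) + palace(2) + hurries(2) + through(1) + fruit(1) = 7 (expected 5)

The third line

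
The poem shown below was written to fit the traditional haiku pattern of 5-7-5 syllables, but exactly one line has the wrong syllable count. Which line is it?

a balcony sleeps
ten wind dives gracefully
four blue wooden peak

Line 2

Line 1: a (1), balcony (3), sleeps (1) → 5 ✓
Line 2: ten (1), wind (1), dives (1), gracefully (3) → 6 (expected 7)
Line 3: four (1), blue (1), wooden (2), peak (1) → 5 ✓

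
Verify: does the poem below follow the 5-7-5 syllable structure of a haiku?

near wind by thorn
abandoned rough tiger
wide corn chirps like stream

No

Line 1: near (1), wind (1), by (1), thorn (1) → 4 (expected 5)
Line 2: abandoned (3), rough (1), tiger (2) → 6 (expected 7)
Line 3: wide (1), corn (1), chirps (1), like (1), stream (1) → 5 ✓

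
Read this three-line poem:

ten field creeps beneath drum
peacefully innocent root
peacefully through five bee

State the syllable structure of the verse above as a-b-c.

6-7-6

Line 1: "ten field creeps beneath drum": 1+1+1+2+1 = 6
Line 2: "peacefully innocent root": 3+3+1 = 7
Line 3: "peacefully through five bee": 3+1+1+1 = 6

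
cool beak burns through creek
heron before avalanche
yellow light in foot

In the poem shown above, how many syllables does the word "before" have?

"before" has 2 syllables.

2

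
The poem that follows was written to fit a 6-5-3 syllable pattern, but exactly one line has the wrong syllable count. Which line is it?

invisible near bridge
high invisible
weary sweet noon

Line 1: invisible (4), near (1), bridge (1) → 6 ✓
Line 2: high (1), invisible (4) → 5 ✓
Line 3: weary (2), sweet (1), noon (1) → 4 (expected 3)

The third line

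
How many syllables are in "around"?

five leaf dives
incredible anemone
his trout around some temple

2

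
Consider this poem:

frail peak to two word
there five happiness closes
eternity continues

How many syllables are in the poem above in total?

19

Line 1: "frail peak to two word": 1+1+1+1+1 = 5
Line 2: "there five happiness closes": 1+1+3+2 = 7
Line 3: "eternity continues": 4+3 = 7
Total: 5 + 7 + 7 = 19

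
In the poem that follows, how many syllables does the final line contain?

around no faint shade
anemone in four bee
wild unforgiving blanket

7

The final line: wild(1) + unforgiving(4) + blanket(2) = 7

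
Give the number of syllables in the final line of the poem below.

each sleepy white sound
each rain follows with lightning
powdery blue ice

The final line: powdery (3), blue (1), ice (1) → 5

5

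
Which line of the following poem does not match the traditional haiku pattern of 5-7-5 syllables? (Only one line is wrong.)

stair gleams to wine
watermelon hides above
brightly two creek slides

Line 1: "stair gleams to wine": 1+1+1+1 = 4 (expected 5)
Line 2: "watermelon hides above": 4+1+2 = 7 ✓
Line 3: "brightly two creek slides": 2+1+1+1 = 5 ✓

Line 1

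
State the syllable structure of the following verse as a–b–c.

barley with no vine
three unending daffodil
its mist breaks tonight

Line 1: barley(2) + with(1) + no(1) + vine(1) = 5
Line 2: three(1) + unending(3) + daffodil(3) = 7
Line 3: its(1) + mist(1) + breaks(1) + tonight(2) = 5

5–7–5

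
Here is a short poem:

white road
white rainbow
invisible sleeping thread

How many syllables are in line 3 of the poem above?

7

Line 3: invisible(4) + sleeping(2) + thread(1) = 7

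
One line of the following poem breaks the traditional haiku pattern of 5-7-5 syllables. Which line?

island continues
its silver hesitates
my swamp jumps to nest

Line 2

Line 1: "island continues": 2+3 = 5 ✓
Line 2: "its silver hesitates": 1+2+3 = 6 (expected 7)
Line 3: "my swamp jumps to nest": 1+1+1+1+1 = 5 ✓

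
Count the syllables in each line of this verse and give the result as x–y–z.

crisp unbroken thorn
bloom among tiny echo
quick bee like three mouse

5–7–5

Line 1: "crisp unbroken thorn": 1+3+1 = 5
Line 2: "bloom among tiny echo": 1+2+2+2 = 7
Line 3: "quick bee like three mouse": 1+1+1+1+1 = 5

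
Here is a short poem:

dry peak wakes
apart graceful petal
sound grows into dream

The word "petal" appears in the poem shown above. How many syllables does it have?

2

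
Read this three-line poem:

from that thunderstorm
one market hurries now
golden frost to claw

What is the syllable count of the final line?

The final line: golden(2) + frost(1) + to(1) + claw(1) = 5

5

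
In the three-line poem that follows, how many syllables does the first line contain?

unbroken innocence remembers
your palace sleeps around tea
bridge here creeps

The first line: "unbroken innocence remembers": 3+3+3 = 9

9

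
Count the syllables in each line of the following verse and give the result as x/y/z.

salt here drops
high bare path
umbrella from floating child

Line 1: "salt here drops": 1+1+1 = 3
Line 2: "high bare path": 1+1+1 = 3
Line 3: "umbrella from floating child": 3+1+2+1 = 7

3/3/7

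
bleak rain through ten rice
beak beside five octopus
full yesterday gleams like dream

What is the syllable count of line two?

7

Line two: beak(1) + beside(2) + five(1) + octopus(3) = 7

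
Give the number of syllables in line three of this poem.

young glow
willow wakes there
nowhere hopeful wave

Line three: "nowhere hopeful wave": 2+2+1 = 5

5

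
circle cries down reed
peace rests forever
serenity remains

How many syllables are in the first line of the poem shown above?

The first line: circle (2), cries (1), down (1), reed (1) → 5

5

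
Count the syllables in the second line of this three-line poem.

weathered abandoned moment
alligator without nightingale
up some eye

9

The second line: alligator (4), without (2), nightingale (3) → 9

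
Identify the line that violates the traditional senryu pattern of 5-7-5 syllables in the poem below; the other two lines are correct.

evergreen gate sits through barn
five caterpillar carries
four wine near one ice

The first line

Line 1: evergreen (3), gate (1), sits (1), through (1), barn (1) → 7 (expected 5)
Line 2: five (1), caterpillar (4), carries (2) → 7 ✓
Line 3: four (1), wine (1), near (1), one (1), ice (1) → 5 ✓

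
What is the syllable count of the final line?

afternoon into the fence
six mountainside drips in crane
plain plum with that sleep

The final line: plain (1), plum (1), with (1), that (1), sleep (1) → 5

5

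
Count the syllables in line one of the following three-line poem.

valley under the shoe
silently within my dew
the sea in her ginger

Line one: valley(2) + under(2) + the(1) + shoe(1) = 6

6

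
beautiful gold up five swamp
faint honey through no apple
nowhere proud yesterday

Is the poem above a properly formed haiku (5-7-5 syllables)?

Line 1: beautiful(3) + gold(1) + up(1) + five(1) + swamp(1) = 7 (expected 5)
Line 2: faint(1) + honey(2) + through(1) + no(1) + apple(2) = 7 ✓
Line 3: nowhere(2) + proud(1) + yesterday(3) = 6 (expected 5)

No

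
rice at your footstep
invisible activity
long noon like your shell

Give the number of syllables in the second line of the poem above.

8

The second line: "invisible activity": 4+4 = 8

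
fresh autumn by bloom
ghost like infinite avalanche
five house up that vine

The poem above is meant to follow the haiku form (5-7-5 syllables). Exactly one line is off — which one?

Line 2

Line 1: fresh(1) + autumn(2) + by(1) + bloom(1) = 5 ✓
Line 2: ghost(1) + like(1) + infinite(3) + avalanche(3) = 8 (expected 7)
Line 3: five(1) + house(1) + up(1) + that(1) + vine(1) = 5 ✓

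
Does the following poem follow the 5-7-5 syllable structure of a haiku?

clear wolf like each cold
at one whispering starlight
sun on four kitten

Line 1: clear (1), wolf (1), like (1), each (1), cold (1) → 5 ✓
Line 2: at (1), one (1), whispering (3), starlight (2) → 7 ✓
Line 3: sun (1), on (1), four (1), kitten (2) → 5 ✓

Yes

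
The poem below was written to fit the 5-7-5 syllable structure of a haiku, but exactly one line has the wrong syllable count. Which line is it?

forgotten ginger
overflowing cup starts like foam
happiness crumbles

Line 1: "forgotten ginger": 3+2 = 5 ✓
Line 2: "overflowing cup starts like foam": 4+1+1+1+1 = 8 (expected 7)
Line 3: "happiness crumbles": 3+2 = 5 ✓

The second line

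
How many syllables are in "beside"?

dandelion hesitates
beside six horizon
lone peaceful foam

2

"beside" has 2 syllables.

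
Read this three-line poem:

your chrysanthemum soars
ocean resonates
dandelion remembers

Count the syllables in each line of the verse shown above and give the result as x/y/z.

Line 1: your (1), chrysanthemum (4), soars (1) → 6
Line 2: ocean (2), resonates (3) → 5
Line 3: dandelion (4), remembers (3) → 7

6/5/7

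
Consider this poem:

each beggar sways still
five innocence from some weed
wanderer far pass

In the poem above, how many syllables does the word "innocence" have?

3

"innocence" has 3 syllables.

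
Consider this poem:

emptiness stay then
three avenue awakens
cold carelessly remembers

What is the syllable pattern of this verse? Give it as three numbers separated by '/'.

Line 1: "emptiness stay then": 3+1+1 = 5
Line 2: "three avenue awakens": 1+3+3 = 7
Line 3: "cold carelessly remembers": 1+3+3 = 7

5/7/7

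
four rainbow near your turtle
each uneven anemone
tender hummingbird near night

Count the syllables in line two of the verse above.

Line two: "each uneven anemone": 1+3+4 = 8

8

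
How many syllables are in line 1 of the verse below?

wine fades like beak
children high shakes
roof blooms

4

Line 1: "wine fades like beak": 1+1+1+1 = 4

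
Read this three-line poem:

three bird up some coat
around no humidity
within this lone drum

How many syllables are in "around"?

2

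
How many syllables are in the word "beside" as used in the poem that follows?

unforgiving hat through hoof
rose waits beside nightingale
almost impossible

"beside" has 2 syllables.

2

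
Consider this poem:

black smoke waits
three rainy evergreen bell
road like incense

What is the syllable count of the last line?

4

The last line: "road like incense": 1+1+2 = 4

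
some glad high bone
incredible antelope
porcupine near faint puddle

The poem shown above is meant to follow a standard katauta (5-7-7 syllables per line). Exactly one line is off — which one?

Line 1: some(1) + glad(1) + high(1) + bone(1) = 4 (expected 5)
Line 2: incredible(4) + antelope(3) = 7 ✓
Line 3: porcupine(3) + near(1) + faint(1) + puddle(2) = 7 ✓

Line 1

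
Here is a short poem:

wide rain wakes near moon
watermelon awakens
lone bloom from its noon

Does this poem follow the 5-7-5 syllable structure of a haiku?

Line 1: "wide rain wakes near moon": 1+1+1+1+1 = 5 ✓
Line 2: "watermelon awakens": 4+3 = 7 ✓
Line 3: "lone bloom from its noon": 1+1+1+1+1 = 5 ✓

Yes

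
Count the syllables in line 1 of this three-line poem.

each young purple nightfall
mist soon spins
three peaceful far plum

Line 1: "each young purple nightfall": 1+1+2+2 = 6

6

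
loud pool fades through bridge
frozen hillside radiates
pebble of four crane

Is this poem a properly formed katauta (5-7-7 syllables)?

No

Line 1: "loud pool fades through bridge": 1+1+1+1+1 = 5 ✓
Line 2: "frozen hillside radiates": 2+2+3 = 7 ✓
Line 3: "pebble of four crane": 2+1+1+1 = 5 (expected 7)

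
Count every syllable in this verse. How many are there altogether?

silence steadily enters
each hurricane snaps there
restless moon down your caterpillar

Line 1: "silence steadily enters": 2+3+2 = 7
Line 2: "each hurricane snaps there": 1+3+1+1 = 6
Line 3: "restless moon down your caterpillar": 2+1+1+1+4 = 9
Total: 7 + 6 + 9 = 22

22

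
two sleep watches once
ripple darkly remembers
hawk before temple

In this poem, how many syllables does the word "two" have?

1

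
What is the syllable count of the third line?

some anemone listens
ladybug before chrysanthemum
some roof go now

4

The third line: some(1) + roof(1) + go(1) + now(1) = 4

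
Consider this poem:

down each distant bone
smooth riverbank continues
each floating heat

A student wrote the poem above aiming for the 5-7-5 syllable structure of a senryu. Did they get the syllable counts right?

No

Line 1: "down each distant bone": 1+1+2+1 = 5 ✓
Line 2: "smooth riverbank continues": 1+3+3 = 7 ✓
Line 3: "each floating heat": 1+2+1 = 4 (expected 5)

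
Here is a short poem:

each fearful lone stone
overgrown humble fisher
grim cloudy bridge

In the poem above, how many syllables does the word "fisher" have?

2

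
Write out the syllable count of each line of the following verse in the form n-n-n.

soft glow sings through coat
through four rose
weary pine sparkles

5-3-5

Line 1: soft(1) + glow(1) + sings(1) + through(1) + coat(1) = 5
Line 2: through(1) + four(1) + rose(1) = 3
Line 3: weary(2) + pine(1) + sparkles(2) = 5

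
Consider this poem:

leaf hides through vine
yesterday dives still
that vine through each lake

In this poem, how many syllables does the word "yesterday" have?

3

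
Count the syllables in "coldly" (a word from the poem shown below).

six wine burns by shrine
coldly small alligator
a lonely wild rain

2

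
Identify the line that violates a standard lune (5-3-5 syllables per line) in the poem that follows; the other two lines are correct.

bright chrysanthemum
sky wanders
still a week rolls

The third line

Line 1: "bright chrysanthemum": 1+4 = 5 ✓
Line 2: "sky wanders": 1+2 = 3 ✓
Line 3: "still a week rolls": 1+1+1+1 = 4 (expected 5)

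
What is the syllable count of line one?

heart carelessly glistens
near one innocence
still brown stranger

6

Line one: heart (1), carelessly (3), glistens (2) → 6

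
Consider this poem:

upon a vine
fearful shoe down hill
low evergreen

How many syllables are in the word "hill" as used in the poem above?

1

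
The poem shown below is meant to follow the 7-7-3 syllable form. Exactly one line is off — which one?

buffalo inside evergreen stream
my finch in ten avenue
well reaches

Line 1

Line 1: "buffalo inside evergreen stream": 3+2+3+1 = 9 (expected 7)
Line 2: "my finch in ten avenue": 1+1+1+1+3 = 7 ✓
Line 3: "well reaches": 1+2 = 3 ✓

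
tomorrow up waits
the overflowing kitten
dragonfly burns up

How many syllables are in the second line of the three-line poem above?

The second line: the (1), overflowing (4), kitten (2) → 7

7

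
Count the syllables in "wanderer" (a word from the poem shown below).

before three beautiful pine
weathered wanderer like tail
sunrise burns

3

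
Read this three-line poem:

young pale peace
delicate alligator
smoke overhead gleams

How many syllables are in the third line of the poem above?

The third line: smoke (1), overhead (3), gleams (1) → 5

5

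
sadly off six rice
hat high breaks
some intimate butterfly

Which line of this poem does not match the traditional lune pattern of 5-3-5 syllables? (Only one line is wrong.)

Line 1: "sadly off six rice": 2+1+1+1 = 5 ✓
Line 2: "hat high breaks": 1+1+1 = 3 ✓
Line 3: "some intimate butterfly": 1+3+3 = 7 (expected 5)

The third line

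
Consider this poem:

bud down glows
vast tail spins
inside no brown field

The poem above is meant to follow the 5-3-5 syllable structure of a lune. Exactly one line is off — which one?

Line 1: bud (1), down (1), glows (1) → 3 (expected 5)
Line 2: vast (1), tail (1), spins (1) → 3 ✓
Line 3: inside (2), no (1), brown (1), field (1) → 5 ✓

The first line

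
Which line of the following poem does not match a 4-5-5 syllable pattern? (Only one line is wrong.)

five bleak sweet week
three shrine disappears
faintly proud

Line 3

Line 1: "five bleak sweet week": 1+1+1+1 = 4 ✓
Line 2: "three shrine disappears": 1+1+3 = 5 ✓
Line 3: "faintly proud": 2+1 = 3 (expected 5)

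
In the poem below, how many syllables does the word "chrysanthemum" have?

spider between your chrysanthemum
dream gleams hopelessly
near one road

"chrysanthemum" has 4 syllables.

4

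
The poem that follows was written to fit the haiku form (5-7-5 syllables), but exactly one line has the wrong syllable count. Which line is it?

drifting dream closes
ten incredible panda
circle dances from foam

Line 3

Line 1: "drifting dream closes": 2+1+2 = 5 ✓
Line 2: "ten incredible panda": 1+4+2 = 7 ✓
Line 3: "circle dances from foam": 2+2+1+1 = 6 (expected 5)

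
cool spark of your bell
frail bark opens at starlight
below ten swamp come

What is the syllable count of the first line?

The first line: "cool spark of your bell": 1+1+1+1+1 = 5

5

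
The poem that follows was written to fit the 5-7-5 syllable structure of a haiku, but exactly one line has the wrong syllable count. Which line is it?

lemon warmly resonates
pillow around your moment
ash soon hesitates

The first line

Line 1: lemon(2) + warmly(2) + resonates(3) = 7 (expected 5)
Line 2: pillow(2) + around(2) + your(1) + moment(2) = 7 ✓
Line 3: ash(1) + soon(1) + hesitates(3) = 5 ✓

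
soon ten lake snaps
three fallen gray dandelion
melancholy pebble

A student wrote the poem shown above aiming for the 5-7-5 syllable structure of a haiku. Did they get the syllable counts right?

No

Line 1: soon (1), ten (1), lake (1), snaps (1) → 4 (expected 5)
Line 2: three (1), fallen (2), gray (1), dandelion (4) → 8 (expected 7)
Line 3: melancholy (4), pebble (2) → 6 (expected 5)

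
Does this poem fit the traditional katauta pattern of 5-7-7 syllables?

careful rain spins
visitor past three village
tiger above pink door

Line 1: "careful rain spins": 2+1+1 = 4 (expected 5)
Line 2: "visitor past three village": 3+1+1+2 = 7 ✓
Line 3: "tiger above pink door": 2+2+1+1 = 6 (expected 7)

No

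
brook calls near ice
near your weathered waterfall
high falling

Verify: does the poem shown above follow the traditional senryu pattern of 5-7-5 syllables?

No

Line 1: brook(1) + calls(1) + near(1) + ice(1) = 4 (expected 5)
Line 2: near(1) + your(1) + weathered(2) + waterfall(3) = 7 ✓
Line 3: high(1) + falling(2) = 3 (expected 5)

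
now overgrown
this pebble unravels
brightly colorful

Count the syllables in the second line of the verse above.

6

The second line: this (1), pebble (2), unravels (3) → 6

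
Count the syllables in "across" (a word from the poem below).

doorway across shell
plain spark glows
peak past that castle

2

"across" has 2 syllables.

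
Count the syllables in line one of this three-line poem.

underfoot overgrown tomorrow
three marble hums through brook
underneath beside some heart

Line one: "underfoot overgrown tomorrow": 3+3+3 = 9

9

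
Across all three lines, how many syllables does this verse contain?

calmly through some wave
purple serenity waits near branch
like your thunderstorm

19

Line 1: calmly (2), through (1), some (1), wave (1) → 5
Line 2: purple (2), serenity (4), waits (1), near (1), branch (1) → 9
Line 3: like (1), your (1), thunderstorm (3) → 5
Total: 5 + 9 + 5 = 19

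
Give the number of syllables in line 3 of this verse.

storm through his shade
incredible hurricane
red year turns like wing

5

Line 3: red (1), year (1), turns (1), like (1), wing (1) → 5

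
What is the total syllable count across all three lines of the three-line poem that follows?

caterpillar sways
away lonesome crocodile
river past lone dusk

Line 1: "caterpillar sways": 4+1 = 5
Line 2: "away lonesome crocodile": 2+2+3 = 7
Line 3: "river past lone dusk": 2+1+1+1 = 5
Total: 5 + 7 + 5 = 17

17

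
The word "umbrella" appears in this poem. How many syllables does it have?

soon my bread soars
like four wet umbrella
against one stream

"umbrella" has 3 syllables.

3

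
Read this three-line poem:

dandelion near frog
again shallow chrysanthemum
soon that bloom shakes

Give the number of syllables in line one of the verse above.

Line one: dandelion (4), near (1), frog (1) → 6

6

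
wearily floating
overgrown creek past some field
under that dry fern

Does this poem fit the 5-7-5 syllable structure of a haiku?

Line 1: wearily(3) + floating(2) = 5 ✓
Line 2: overgrown(3) + creek(1) + past(1) + some(1) + field(1) = 7 ✓
Line 3: under(2) + that(1) + dry(1) + fern(1) = 5 ✓

Yes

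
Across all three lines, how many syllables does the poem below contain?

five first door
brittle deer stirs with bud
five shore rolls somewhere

14

Line 1: five (1), first (1), door (1) → 3
Line 2: brittle (2), deer (1), stirs (1), with (1), bud (1) → 6
Line 3: five (1), shore (1), rolls (1), somewhere (2) → 5
Total: 3 + 6 + 5 = 14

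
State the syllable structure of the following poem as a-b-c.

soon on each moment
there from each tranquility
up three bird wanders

Line 1: "soon on each moment": 1+1+1+2 = 5
Line 2: "there from each tranquility": 1+1+1+4 = 7
Line 3: "up three bird wanders": 1+1+1+2 = 5

5-7-5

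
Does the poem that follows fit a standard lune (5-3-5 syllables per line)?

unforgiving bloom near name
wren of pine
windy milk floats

Line 1: "unforgiving bloom near name": 4+1+1+1 = 7 (expected 5)
Line 2: "wren of pine": 1+1+1 = 3 ✓
Line 3: "windy milk floats": 2+1+1 = 4 (expected 5)

No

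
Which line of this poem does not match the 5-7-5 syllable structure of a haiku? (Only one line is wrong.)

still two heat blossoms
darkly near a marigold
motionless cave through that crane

Line 3

Line 1: still (1), two (1), heat (1), blossoms (2) → 5 ✓
Line 2: darkly (2), near (1), a (1), marigold (3) → 7 ✓
Line 3: motionless (3), cave (1), through (1), that (1), crane (1) → 7 (expected 5)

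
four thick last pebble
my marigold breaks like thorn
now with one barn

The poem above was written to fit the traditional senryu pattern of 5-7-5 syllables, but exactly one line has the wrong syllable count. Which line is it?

The third line

Line 1: four (1), thick (1), last (1), pebble (2) → 5 ✓
Line 2: my (1), marigold (3), breaks (1), like (1), thorn (1) → 7 ✓
Line 3: now (1), with (1), one (1), barn (1) → 4 (expected 5)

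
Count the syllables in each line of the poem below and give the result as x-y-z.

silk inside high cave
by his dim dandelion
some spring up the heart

5-7-5

Line 1: "silk inside high cave": 1+2+1+1 = 5
Line 2: "by his dim dandelion": 1+1+1+4 = 7
Line 3: "some spring up the heart": 1+1+1+1+1 = 5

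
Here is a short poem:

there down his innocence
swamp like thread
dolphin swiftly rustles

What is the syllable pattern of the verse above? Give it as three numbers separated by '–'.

6–3–6

Line 1: there(1) + down(1) + his(1) + innocence(3) = 6
Line 2: swamp(1) + like(1) + thread(1) = 3
Line 3: dolphin(2) + swiftly(2) + rustles(2) = 6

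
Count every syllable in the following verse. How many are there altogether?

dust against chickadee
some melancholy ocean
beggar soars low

Line 1: "dust against chickadee": 1+2+3 = 6
Line 2: "some melancholy ocean": 1+4+2 = 7
Line 3: "beggar soars low": 2+1+1 = 4
Total: 6 + 7 + 4 = 17

17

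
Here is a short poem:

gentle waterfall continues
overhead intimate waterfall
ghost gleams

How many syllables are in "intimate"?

3

"intimate" has 3 syllables.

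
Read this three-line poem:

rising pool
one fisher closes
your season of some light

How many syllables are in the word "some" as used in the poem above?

1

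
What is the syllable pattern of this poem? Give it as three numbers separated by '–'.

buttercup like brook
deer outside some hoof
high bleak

5–5–2

Line 1: "buttercup like brook": 3+1+1 = 5
Line 2: "deer outside some hoof": 1+2+1+1 = 5
Line 3: "high bleak": 1+1 = 2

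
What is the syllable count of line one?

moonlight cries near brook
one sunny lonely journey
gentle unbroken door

Line one: moonlight(2) + cries(1) + near(1) + brook(1) = 5

5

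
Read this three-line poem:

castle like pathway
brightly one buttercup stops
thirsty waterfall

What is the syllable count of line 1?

Line 1: castle(2) + like(1) + pathway(2) = 5

5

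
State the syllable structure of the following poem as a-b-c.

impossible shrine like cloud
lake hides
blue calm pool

7-2-3

Line 1: impossible (4), shrine (1), like (1), cloud (1) → 7
Line 2: lake (1), hides (1) → 2
Line 3: blue (1), calm (1), pool (1) → 3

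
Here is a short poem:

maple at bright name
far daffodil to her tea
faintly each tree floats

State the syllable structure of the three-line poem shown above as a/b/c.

Line 1: maple(2) + at(1) + bright(1) + name(1) = 5
Line 2: far(1) + daffodil(3) + to(1) + her(1) + tea(1) = 7
Line 3: faintly(2) + each(1) + tree(1) + floats(1) = 5

5/7/5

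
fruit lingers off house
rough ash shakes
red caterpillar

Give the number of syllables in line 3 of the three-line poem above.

5

Line 3: red(1) + caterpillar(4) = 5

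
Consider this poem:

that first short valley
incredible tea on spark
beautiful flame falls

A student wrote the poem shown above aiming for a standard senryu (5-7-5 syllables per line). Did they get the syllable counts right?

Line 1: "that first short valley": 1+1+1+2 = 5 ✓
Line 2: "incredible tea on spark": 4+1+1+1 = 7 ✓
Line 3: "beautiful flame falls": 3+1+1 = 5 ✓

Yes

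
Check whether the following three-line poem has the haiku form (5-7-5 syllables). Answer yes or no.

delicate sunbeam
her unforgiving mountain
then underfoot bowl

Line 1: delicate (3), sunbeam (2) → 5 ✓
Line 2: her (1), unforgiving (4), mountain (2) → 7 ✓
Line 3: then (1), underfoot (3), bowl (1) → 5 ✓

Yes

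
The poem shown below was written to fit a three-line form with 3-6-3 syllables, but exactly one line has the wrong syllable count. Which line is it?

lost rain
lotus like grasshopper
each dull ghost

Line 1

Line 1: lost(1) + rain(1) = 2 (expected 3)
Line 2: lotus(2) + like(1) + grasshopper(3) = 6 ✓
Line 3: each(1) + dull(1) + ghost(1) = 3 ✓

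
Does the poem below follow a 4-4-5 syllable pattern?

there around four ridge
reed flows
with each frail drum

No

Line 1: there(1) + around(2) + four(1) + ridge(1) = 5 (expected 4)
Line 2: reed(1) + flows(1) = 2 (expected 4)
Line 3: with(1) + each(1) + frail(1) + drum(1) = 4 (expected 5)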